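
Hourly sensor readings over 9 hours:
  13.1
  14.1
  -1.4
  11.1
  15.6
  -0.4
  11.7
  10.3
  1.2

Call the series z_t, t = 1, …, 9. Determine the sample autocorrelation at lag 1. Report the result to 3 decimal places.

Mean z̄ = (13.1 + 14.1 − 1.4 + 11.1 + 15.6 − 0.4 + 11.7 + 10.3 + 1.2)/9 = 8.3667
Numerator Σ_{t=1}^{8}(z_t−z̄)(z_{t+1}−z̄) = -135.8278
Denominator Σ(z_t−z̄)² = 353.5200
r_1 = -135.8278 / 353.5200 = -0.384

-0.384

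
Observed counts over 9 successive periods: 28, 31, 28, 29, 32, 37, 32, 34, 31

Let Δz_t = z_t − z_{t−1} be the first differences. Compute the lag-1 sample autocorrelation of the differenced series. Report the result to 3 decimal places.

-0.404

First differences Δz: 3, -3, 1, 3, 5, -5, 2, -3
Mean of differences = 0.3750
Numerator Σ(Δz_t−Δz̄)(Δz_{t+1}−Δz̄) = -36.2656
Denominator Σ(Δz_t−Δz̄)² = 89.8750
r_1(Δz) = -36.2656 / 89.8750 = -0.404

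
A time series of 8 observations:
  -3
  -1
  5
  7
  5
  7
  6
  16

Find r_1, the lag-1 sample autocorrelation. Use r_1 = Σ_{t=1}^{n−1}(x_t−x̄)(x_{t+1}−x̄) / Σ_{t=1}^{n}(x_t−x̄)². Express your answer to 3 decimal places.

Mean x̄ = (-3 − 1 + 5 + 7 + 5 + 7 + 6 + 16)/8 = 5.2500
Deviations from mean: -8.2500, -6.2500, -0.2500, 1.7500, -0.2500, 1.7500, 0.7500, 10.7500
Numerator Σ_{t=1}^{7}(x_t−x̄)(x_{t+1}−x̄) = 61.1875
Denominator Σ(x_t−x̄)² = 229.5000
r_1 = 61.1875 / 229.5000 = 0.267

0.267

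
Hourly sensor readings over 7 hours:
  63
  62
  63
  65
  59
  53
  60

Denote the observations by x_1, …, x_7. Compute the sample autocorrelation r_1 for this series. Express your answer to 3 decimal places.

0.290

Mean x̄ = (63 + 62 + 63 + 65 + 59 + 53 + 60)/7 = 60.7143
Numerator Σ_{t=1}^{6}(x_t−x̄)(x_{t+1}−x̄) = 27.0612
Denominator Σ(x_t−x̄)² = 93.4286
r_1 = 27.0612 / 93.4286 = 0.290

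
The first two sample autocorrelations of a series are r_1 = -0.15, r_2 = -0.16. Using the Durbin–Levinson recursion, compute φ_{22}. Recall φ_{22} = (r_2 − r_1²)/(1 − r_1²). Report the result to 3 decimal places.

-0.187

φ_{22} = (r_2 − r_1²) / (1 − r_1²)
r_1² = (-0.15)² = 0.0225
Numerator = -0.16 − 0.0225 = -0.1825; denominator = 1 − 0.0225 = 0.9775
φ_{22} = -0.1825 / 0.9775 = -0.187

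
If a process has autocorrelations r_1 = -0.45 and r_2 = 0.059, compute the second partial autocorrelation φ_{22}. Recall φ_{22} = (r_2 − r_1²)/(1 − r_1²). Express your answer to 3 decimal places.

-0.180

φ_{22} = (r_2 − r_1²) / (1 − r_1²)
r_1² = (-0.45)² = 0.2025
Numerator = 0.059 − 0.2025 = -0.1435; denominator = 1 − 0.2025 = 0.7975
φ_{22} = -0.1435 / 0.7975 = -0.180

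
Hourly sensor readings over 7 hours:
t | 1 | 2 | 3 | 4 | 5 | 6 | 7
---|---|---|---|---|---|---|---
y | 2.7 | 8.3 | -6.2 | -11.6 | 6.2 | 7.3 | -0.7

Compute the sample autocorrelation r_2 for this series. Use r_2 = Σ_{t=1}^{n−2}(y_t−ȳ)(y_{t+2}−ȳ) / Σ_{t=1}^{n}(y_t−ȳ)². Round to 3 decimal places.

Mean ȳ = (2.7 + 8.3 − 6.2 − 11.6 + 6.2 + 7.3 − 0.7)/7 = 0.8571
Deviations from mean: 1.8429, 7.4429, -7.0571, -12.4571, 5.3429, 6.4429, -1.5571
Numerator Σ_{t=1}^{5}(y_t−ȳ)(y_{t+2}−ȳ) = -232.0065
Denominator Σ(y_t−ȳ)² = 336.2571
r_2 = -232.0065 / 336.2571 = -0.690

-0.690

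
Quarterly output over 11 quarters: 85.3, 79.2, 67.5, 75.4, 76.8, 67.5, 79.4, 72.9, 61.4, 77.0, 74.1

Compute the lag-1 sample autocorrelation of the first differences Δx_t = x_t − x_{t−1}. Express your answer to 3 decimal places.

First differences Δx: -6.1, -11.7, 7.9, 1.4, -9.3, 11.9, -6.5, -11.5, 15.6, -2.9
Mean of differences = -1.1200
Numerator Σ(Δx_t−Δx̄)(Δx_{t+1}−Δx̄) = -364.6484
Denominator Σ(Δx_t−Δx̄)² = 880.2960
r_1(Δx) = -364.6484 / 880.2960 = -0.414

-0.414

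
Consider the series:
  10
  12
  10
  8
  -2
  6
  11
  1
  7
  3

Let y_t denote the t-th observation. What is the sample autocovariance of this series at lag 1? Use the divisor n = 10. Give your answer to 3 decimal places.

Mean ȳ = (10 + 12 + 10 + 8 − 2 + 6 + 11 + 1 + 7 + 3)/10 = 6.6000
Σ_{t=1}^{9}(y_t−ȳ)(y_{t+1}−ȳ) = 3.6400
γ_1 = 3.6400 / 10 = 0.364

0.364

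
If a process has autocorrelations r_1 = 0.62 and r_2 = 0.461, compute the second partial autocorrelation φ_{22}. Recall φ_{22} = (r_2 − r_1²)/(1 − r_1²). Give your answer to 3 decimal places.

φ_{22} = (r_2 − r_1²) / (1 − r_1²)
r_1² = (0.62)² = 0.3844
Numerator = 0.461 − 0.3844 = 0.0766; denominator = 1 − 0.3844 = 0.6156
φ_{22} = 0.0766 / 0.6156 = 0.124

0.124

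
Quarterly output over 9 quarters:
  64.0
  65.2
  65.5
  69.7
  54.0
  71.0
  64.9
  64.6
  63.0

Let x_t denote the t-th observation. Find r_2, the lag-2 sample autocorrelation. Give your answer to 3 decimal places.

0.119

Mean x̄ = (64.0 + 65.2 + 65.5 + 69.7 + 54.0 + 71.0 + 64.9 + 64.6 + 63.0)/9 = 64.6556
Σ(x_t−x̄)(x_{t+2}−x̄) = (-0.5536) + (2.7464) + (-8.9980) + (32.0042) + (-2.6047) + (-0.3525) + (-0.4047) = 21.8372
Denominator Σ(x_t−x̄)² = 183.4822
r_2 = 21.8372 / 183.4822 = 0.119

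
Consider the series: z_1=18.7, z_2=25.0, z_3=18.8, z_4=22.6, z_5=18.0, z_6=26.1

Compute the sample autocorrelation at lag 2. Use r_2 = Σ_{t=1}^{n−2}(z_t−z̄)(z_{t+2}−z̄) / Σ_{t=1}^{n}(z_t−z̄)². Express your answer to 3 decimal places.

Mean z̄ = (18.7 + 25.0 + 18.8 + 22.6 + 18.0 + 26.1)/6 = 21.5333
Deviations from mean: -2.8333, 3.4667, -2.7333, 1.0667, -3.5333, 4.5667
Σ(z_t−z̄)(z_{t+2}−z̄) = (7.7444) + (3.6978) + (9.6578) + (4.8711) = 25.9711
Denominator Σ(z_t−z̄)² = 61.9933
r_2 = 25.9711 / 61.9933 = 0.419

0.419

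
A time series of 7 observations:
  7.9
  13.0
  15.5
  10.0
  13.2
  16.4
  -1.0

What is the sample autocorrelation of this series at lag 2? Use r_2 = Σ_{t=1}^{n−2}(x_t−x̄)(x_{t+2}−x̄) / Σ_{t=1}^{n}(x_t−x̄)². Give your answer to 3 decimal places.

-0.171

Mean x̄ = (7.9 + 13.0 + 15.5 + 10.0 + 13.2 + 16.4 − 1.0)/7 = 10.7143
Numerator Σ_{t=1}^{5}(x_t−x̄)(x_{t+2}−x̄) = -36.3847
Denominator Σ(x_t−x̄)² = 212.2886
r_2 = -36.3847 / 212.2886 = -0.171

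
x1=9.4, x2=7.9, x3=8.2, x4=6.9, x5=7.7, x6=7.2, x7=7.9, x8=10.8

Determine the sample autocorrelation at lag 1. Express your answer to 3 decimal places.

0.042

Mean x̄ = (9.4 + 7.9 + 8.2 + 6.9 + 7.7 + 7.2 + 7.9 + 10.8)/8 = 8.2500
Numerator Σ_{t=1}^{7}(x_t−x̄)(x_{t+1}−x̄) = 0.4775
Denominator Σ(x_t−x̄)² = 11.3000
r_1 = 0.4775 / 11.3000 = 0.042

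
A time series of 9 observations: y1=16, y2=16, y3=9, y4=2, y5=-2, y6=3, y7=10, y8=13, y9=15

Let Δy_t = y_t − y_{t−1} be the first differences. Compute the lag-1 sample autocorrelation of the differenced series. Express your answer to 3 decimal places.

0.590

First differences Δy: 0, -7, -7, -4, 5, 7, 3, 2
Mean of differences = -0.1250
Numerator Σ(Δy_t−Δȳ)(Δy_{t+1}−Δȳ) = 118.6094
Denominator Σ(Δy_t−Δȳ)² = 200.8750
r_1(Δy) = 118.6094 / 200.8750 = 0.590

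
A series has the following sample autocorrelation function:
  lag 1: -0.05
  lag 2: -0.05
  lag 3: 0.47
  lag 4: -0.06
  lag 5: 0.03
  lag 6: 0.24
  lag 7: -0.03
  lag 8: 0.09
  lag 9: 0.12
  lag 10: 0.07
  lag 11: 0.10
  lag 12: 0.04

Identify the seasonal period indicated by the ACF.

The largest autocorrelation is r_3 = 0.47, with a weaker echo at lag 6 (0.24); the remaining lags stay at or below 0.12.
The dominant spike at lag 3 indicates a seasonal period of 3.

3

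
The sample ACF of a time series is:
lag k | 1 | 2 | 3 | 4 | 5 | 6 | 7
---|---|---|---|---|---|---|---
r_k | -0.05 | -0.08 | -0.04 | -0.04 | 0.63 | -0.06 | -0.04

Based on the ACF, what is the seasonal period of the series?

The largest autocorrelation is r_5 = 0.63; the remaining lags stay at or below -0.04.
The dominant spike at lag 5 indicates a seasonal period of 5.

5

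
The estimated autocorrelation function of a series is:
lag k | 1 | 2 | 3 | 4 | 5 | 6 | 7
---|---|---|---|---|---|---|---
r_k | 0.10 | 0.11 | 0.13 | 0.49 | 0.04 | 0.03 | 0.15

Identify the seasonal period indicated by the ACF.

4

The largest autocorrelation is r_4 = 0.49; the remaining lags stay at or below 0.15.
The dominant spike at lag 4 indicates a seasonal period of 4.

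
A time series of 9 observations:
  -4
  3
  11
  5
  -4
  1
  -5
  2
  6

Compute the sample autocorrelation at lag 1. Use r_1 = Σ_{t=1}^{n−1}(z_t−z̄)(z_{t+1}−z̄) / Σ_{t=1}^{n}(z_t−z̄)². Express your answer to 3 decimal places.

Mean z̄ = (-4 + 3 + 11 + 5 − 4 + 1 − 5 + 2 + 6)/9 = 1.6667
Numerator Σ_{t=1}^{8}(z_t−z̄)(z_{t+1}−z̄) = 24.5556
Denominator Σ(z_t−z̄)² = 228.0000
r_1 = 24.5556 / 228.0000 = 0.108

0.108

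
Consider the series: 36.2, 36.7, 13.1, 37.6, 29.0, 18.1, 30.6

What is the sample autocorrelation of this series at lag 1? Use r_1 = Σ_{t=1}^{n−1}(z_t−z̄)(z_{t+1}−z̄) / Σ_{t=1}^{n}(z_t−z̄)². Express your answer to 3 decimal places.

-0.400

Mean z̄ = (36.2 + 36.7 + 13.1 + 37.6 + 29.0 + 18.1 + 30.6)/7 = 28.7571
Deviations from mean: 7.4429, 7.9429, -15.6571, 8.8429, 0.2429, -10.6571, 1.8429
Σ(z_t−z̄)(z_{t+1}−z̄) = (59.1176) + (-124.3624) + (-138.4539) + (2.1476) + (-2.5882) + (-19.6396) = -223.7790
Denominator Σ(z_t−z̄)² = 558.8571
r_1 = -223.7790 / 558.8571 = -0.400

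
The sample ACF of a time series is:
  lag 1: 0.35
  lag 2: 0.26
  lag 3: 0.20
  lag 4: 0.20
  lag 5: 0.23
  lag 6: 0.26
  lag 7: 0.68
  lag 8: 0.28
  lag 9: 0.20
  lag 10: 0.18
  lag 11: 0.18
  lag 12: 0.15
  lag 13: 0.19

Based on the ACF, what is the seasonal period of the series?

7

The largest autocorrelation is r_7 = 0.68; the remaining lags stay at or below 0.35. The elevated value at lag 1 (0.35), dropping to 0.26 at lag 2, reflects decaying short-term dependence rather than seasonality.
The dominant spike at lag 7 indicates a seasonal period of 7.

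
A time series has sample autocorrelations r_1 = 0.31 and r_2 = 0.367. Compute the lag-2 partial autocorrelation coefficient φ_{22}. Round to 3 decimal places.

φ_{22} = (r_2 − r_1²) / (1 − r_1²)
r_1² = (0.31)² = 0.0961
Numerator = 0.367 − 0.0961 = 0.2709; denominator = 1 − 0.0961 = 0.9039
φ_{22} = 0.2709 / 0.9039 = 0.300

0.300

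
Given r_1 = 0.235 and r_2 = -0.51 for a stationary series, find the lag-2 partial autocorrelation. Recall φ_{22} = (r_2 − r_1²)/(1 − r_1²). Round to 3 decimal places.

φ_{22} = (r_2 − r_1²) / (1 − r_1²)
r_1² = (0.235)² = 0.055225
Numerator = -0.51 − 0.0552 = -0.5652; denominator = 1 − 0.0552 = 0.9448
φ_{22} = -0.5652 / 0.9448 = -0.598

-0.598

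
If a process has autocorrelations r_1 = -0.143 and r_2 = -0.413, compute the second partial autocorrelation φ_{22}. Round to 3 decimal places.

-0.442

φ_{22} = (r_2 − r_1²) / (1 − r_1²)
r_1² = (-0.143)² = 0.020449
Numerator = -0.413 − 0.0204 = -0.4334; denominator = 1 − 0.0204 = 0.9796
φ_{22} = -0.4334 / 0.9796 = -0.442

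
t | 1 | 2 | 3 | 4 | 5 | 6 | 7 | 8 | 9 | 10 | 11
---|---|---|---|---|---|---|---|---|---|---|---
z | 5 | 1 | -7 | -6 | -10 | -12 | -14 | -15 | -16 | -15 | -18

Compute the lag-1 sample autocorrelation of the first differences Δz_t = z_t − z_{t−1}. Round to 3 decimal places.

First differences Δz: -4, -8, 1, -4, -2, -2, -1, -1, 1, -3
Mean of differences = -2.3000
Numerator Σ(Δz_t−Δz̄)(Δz_{t+1}−Δz̄) = -11.0900
Denominator Σ(Δz_t−Δz̄)² = 64.1000
r_1(Δz) = -11.0900 / 64.1000 = -0.173

-0.173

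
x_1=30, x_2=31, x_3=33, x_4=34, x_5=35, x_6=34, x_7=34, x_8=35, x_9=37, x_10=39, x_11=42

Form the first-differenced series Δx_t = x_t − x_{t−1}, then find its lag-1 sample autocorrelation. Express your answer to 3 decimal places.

First differences Δx: 1, 2, 1, 1, -1, 0, 1, 2, 2, 3
Mean of differences = 1.2000
Numerator Σ(Δx_t−Δx̄)(Δx_{t+1}−Δx̄) = 4.9600
Denominator Σ(Δx_t−Δx̄)² = 11.6000
r_1(Δx) = 4.9600 / 11.6000 = 0.428

0.428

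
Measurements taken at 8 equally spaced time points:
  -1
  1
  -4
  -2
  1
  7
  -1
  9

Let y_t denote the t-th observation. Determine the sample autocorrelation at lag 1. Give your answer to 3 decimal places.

-0.085

Mean ȳ = (-1 + 1 − 4 − 2 + 1 + 7 − 1 + 9)/8 = 1.2500
Deviations from mean: -2.2500, -0.2500, -5.2500, -3.2500, -0.2500, 5.7500, -2.2500, 7.7500
Numerator Σ_{t=1}^{7}(y_t−ȳ)(y_{t+1}−ȳ) = -12.0625
Denominator Σ(y_t−ȳ)² = 141.5000
r_1 = -12.0625 / 141.5000 = -0.085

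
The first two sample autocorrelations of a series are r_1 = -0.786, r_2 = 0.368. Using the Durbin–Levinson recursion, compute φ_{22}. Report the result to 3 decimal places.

φ_{22} = (r_2 − r_1²) / (1 − r_1²)
r_1² = (-0.786)² = 0.617796
Numerator = 0.368 − 0.6178 = -0.2498; denominator = 1 − 0.6178 = 0.3822
φ_{22} = -0.2498 / 0.3822 = -0.654

-0.654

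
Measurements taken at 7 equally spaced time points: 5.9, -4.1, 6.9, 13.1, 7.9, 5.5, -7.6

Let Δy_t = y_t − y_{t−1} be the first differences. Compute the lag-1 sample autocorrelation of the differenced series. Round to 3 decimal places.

-0.031

First differences Δy: -10.0, 11.0, 6.2, -5.2, -2.4, -13.1
Mean of differences = -2.2500
Numerator Σ(Δy_t−Δȳ)(Δy_{t+1}−Δȳ) = -13.5825
Denominator Σ(Δy_t−Δȳ)² = 433.4750
r_1(Δy) = -13.5825 / 433.4750 = -0.031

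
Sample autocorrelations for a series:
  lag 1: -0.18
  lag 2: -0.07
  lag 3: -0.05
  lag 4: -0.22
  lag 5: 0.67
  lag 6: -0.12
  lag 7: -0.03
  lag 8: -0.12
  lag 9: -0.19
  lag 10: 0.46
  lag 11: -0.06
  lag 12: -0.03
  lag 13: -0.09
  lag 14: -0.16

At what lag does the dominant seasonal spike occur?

5

The largest autocorrelation is r_5 = 0.67, with a weaker echo at lag 10 (0.46); the remaining lags stay at or below -0.03.
The dominant spike at lag 5 indicates a seasonal period of 5.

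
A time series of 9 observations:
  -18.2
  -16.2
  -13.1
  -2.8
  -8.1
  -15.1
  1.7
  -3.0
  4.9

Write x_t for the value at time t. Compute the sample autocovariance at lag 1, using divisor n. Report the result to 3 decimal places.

Mean x̄ = (-18.2 − 16.2 − 13.1 − 2.8 − 8.1 − 15.1 + 1.7 − 3.0 + 4.9)/9 = -7.7667
Σ_{t=1}^{8}(x_t−x̄)(x_{t+1}−x̄) = 143.3456
γ_1 = 143.3456 / 9 = 15.927

15.927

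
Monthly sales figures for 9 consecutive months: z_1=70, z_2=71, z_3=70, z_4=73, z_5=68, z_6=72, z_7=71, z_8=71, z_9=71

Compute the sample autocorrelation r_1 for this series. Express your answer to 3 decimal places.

Mean z̄ = (70 + 71 + 70 + 73 + 68 + 72 + 71 + 71 + 71)/9 = 70.7778
Numerator Σ_{t=1}^{8}(z_t−z̄)(z_{t+1}−z̄) = -11.2716
Denominator Σ(z_t−z̄)² = 15.5556
r_1 = -11.2716 / 15.5556 = -0.725

-0.725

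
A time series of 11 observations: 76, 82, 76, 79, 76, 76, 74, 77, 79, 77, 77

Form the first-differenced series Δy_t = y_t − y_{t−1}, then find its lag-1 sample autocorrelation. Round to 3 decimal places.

-0.600

First differences Δy: 6, -6, 3, -3, 0, -2, 3, 2, -2, 0
Mean of differences = 0.1000
Numerator Σ(Δy_t−Δȳ)(Δy_{t+1}−Δȳ) = -66.5100
Denominator Σ(Δy_t−Δȳ)² = 110.9000
r_1(Δy) = -66.5100 / 110.9000 = -0.600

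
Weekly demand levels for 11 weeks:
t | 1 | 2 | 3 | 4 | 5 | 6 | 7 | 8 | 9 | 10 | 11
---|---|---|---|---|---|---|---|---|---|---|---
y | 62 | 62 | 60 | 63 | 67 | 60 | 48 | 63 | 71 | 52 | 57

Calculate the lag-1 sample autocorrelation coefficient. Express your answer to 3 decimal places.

Mean ȳ = (62 + 62 + 60 + 63 + 67 + 60 + 48 + 63 + 71 + 52 + 57)/11 = 60.4545
Numerator Σ_{t=1}^{10}(y_t−ȳ)(y_{t+1}−ȳ) = -44.9339
Denominator Σ(y_t−ȳ)² = 410.7273
r_1 = -44.9339 / 410.7273 = -0.109

-0.109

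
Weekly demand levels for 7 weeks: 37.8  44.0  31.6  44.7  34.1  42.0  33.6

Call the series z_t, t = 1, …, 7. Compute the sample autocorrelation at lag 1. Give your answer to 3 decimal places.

-0.834

Mean z̄ = (37.8 + 44.0 + 31.6 + 44.7 + 34.1 + 42.0 + 33.6)/7 = 38.2571
Σ(z_t−z̄)(z_{t+1}−z̄) = (-2.6253) + (-38.2310) + (-42.8910) + (-26.7839) + (-15.5596) + (-17.4310) = -143.5218
Denominator Σ(z_t−z̄)² = 171.9971
r_1 = -143.5218 / 171.9971 = -0.834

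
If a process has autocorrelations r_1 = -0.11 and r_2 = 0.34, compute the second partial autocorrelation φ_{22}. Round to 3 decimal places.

φ_{22} = (r_2 − r_1²) / (1 − r_1²)
r_1² = (-0.11)² = 0.0121
Numerator = 0.34 − 0.0121 = 0.3279; denominator = 1 − 0.0121 = 0.9879
φ_{22} = 0.3279 / 0.9879 = 0.332

0.332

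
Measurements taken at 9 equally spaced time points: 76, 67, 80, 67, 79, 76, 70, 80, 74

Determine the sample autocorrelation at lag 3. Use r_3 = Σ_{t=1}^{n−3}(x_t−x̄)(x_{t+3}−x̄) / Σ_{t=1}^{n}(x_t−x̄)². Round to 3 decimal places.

Mean x̄ = (76 + 67 + 80 + 67 + 79 + 76 + 70 + 80 + 74)/9 = 74.3333
Numerator Σ_{t=1}^{6}(x_t−x̄)(x_{t+3}−x̄) = 20.6667
Denominator Σ(x_t−x̄)² = 218.0000
r_3 = 20.6667 / 218.0000 = 0.095

0.095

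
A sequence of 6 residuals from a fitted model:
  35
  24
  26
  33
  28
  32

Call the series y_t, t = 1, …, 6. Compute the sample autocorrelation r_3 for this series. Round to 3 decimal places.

0.200

Mean ȳ = (35 + 24 + 26 + 33 + 28 + 32)/6 = 29.6667
Deviations from mean: 5.3333, -5.6667, -3.6667, 3.3333, -1.6667, 2.3333
Σ(y_t−ȳ)(y_{t+3}−ȳ) = (17.7778) + (9.4444) + (-8.5556) = 18.6667
Denominator Σ(y_t−ȳ)² = 93.3333
r_3 = 18.6667 / 93.3333 = 0.200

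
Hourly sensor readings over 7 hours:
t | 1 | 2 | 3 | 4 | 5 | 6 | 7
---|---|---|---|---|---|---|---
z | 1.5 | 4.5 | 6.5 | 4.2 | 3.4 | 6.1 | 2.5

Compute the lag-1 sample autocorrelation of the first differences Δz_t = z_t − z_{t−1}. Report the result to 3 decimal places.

-0.229

First differences Δz: 3.0, 2.0, -2.3, -0.8, 2.7, -3.6
Mean of differences = 0.1667
Numerator Σ(Δz_t−Δz̄)(Δz_{t+1}−Δz̄) = -8.9344
Denominator Σ(Δz_t−Δz̄)² = 39.0133
r_1(Δz) = -8.9344 / 39.0133 = -0.229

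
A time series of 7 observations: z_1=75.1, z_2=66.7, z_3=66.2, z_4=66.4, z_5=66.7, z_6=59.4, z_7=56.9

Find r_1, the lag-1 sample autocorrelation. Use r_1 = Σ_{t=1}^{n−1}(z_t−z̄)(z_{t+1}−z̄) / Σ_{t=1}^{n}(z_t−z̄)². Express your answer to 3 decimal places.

0.284

Mean z̄ = (75.1 + 66.7 + 66.2 + 66.4 + 66.7 + 59.4 + 56.9)/7 = 65.3429
Deviations from mean: 9.7571, 1.3571, 0.8571, 1.0571, 1.3571, -5.9429, -8.4429
Σ(z_t−z̄)(z_{t+1}−z̄) = (13.2418) + (1.1633) + (0.9061) + (1.4347) + (-8.0653) + (50.1747) = 58.8553
Denominator Σ(z_t−z̄)² = 207.3371
r_1 = 58.8553 / 207.3371 = 0.284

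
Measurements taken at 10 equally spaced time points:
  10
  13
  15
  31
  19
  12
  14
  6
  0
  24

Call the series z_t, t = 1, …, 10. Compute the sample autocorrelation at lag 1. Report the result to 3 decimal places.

0.097

Mean z̄ = (10 + 13 + 15 + 31 + 19 + 12 + 14 + 6 + 0 + 24)/10 = 14.4000
Numerator Σ_{t=1}^{9}(z_t−z̄)(z_{t+1}−z̄) = 67.6400
Denominator Σ(z_t−z̄)² = 694.4000
r_1 = 67.6400 / 694.4000 = 0.097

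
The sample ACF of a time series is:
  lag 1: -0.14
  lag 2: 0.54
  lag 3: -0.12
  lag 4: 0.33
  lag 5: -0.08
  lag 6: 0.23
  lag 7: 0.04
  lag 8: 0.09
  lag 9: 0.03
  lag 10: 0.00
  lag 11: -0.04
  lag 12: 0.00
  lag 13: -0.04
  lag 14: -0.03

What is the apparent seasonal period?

The largest autocorrelation is r_2 = 0.54, with weaker echoes at lags 4 (0.33) and 6 (0.23); the remaining lags stay at or below 0.09.
The dominant spike at lag 2 indicates a seasonal period of 2.

2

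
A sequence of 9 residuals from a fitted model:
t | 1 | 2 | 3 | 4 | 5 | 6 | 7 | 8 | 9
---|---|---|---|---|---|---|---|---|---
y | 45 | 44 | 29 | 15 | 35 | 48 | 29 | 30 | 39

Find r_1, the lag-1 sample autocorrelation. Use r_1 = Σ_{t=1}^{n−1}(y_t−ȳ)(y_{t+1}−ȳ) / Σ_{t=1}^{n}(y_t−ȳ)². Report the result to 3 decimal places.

Mean ȳ = (45 + 44 + 29 + 15 + 35 + 48 + 29 + 30 + 39)/9 = 34.8889
Numerator Σ_{t=1}^{8}(y_t−ȳ)(y_{t+1}−ȳ) = 86.3210
Denominator Σ(y_t−ȳ)² = 862.8889
r_1 = 86.3210 / 862.8889 = 0.100

0.100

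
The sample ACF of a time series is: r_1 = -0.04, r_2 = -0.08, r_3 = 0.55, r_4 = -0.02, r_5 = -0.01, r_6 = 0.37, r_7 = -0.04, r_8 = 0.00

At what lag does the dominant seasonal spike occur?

The largest autocorrelation is r_3 = 0.55, with a weaker echo at lag 6 (0.37); the remaining lags stay at or below 0.00.
The dominant spike at lag 3 indicates a seasonal period of 3.

3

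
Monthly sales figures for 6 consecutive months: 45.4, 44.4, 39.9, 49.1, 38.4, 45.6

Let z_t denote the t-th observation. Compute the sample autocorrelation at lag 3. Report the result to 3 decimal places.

-0.023

Mean z̄ = (45.4 + 44.4 + 39.9 + 49.1 + 38.4 + 45.6)/6 = 43.8000
Deviations from mean: 1.6000, 0.6000, -3.9000, 5.3000, -5.4000, 1.8000
Σ(z_t−z̄)(z_{t+3}−z̄) = (8.4800) + (-3.2400) + (-7.0200) = -1.7800
Denominator Σ(z_t−z̄)² = 78.6200
r_3 = -1.7800 / 78.6200 = -0.023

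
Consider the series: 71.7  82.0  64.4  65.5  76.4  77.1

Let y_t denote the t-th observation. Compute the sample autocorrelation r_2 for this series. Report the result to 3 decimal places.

-0.493

Mean ȳ = (71.7 + 82.0 + 64.4 + 65.5 + 76.4 + 77.1)/6 = 72.8500
Numerator Σ_{t=1}^{4}(y_t−ȳ)(y_{t+2}−ȳ) = -118.7700
Denominator Σ(y_t−ȳ)² = 241.1350
r_2 = -118.7700 / 241.1350 = -0.493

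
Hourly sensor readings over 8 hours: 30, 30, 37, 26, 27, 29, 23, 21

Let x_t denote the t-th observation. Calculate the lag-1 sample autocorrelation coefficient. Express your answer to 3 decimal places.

Mean x̄ = (30 + 30 + 37 + 26 + 27 + 29 + 23 + 21)/8 = 27.8750
Σ(x_t−x̄)(x_{t+1}−x̄) = (4.5156) + (19.3906) + (-17.1094) + (1.6406) + (-0.9844) + (-5.4844) + (33.5156) = 35.4844
Denominator Σ(x_t−x̄)² = 168.8750
r_1 = 35.4844 / 168.8750 = 0.210

0.210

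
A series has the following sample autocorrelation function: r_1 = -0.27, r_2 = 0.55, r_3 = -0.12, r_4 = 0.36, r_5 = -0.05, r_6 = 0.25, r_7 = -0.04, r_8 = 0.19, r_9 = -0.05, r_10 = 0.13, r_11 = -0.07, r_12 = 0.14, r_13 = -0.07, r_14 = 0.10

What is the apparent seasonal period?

The largest autocorrelation is r_2 = 0.55, with weaker echoes at lags 4 (0.36), 6 (0.25) and 8 (0.19); the remaining lags stay at or below 0.14.
The dominant spike at lag 2 indicates a seasonal period of 2.

2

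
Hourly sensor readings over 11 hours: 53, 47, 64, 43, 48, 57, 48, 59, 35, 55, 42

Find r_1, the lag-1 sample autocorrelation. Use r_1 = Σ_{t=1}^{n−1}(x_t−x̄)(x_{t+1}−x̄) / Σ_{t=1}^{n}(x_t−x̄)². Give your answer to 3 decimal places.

-0.604

Mean x̄ = (53 + 47 + 64 + 43 + 48 + 57 + 48 + 59 + 35 + 55 + 42)/11 = 50.0909
Numerator Σ_{t=1}^{10}(x_t−x̄)(x_{t+1}−x̄) = -431.5537
Denominator Σ(x_t−x̄)² = 714.9091
r_1 = -431.5537 / 714.9091 = -0.604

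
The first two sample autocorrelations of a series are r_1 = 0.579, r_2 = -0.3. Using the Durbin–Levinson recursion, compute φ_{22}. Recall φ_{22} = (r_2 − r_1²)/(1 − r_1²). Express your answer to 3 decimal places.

-0.956

φ_{22} = (r_2 − r_1²) / (1 − r_1²)
r_1² = (0.579)² = 0.335241
Numerator = -0.3 − 0.3352 = -0.6352; denominator = 1 − 0.3352 = 0.6648
φ_{22} = -0.6352 / 0.6648 = -0.956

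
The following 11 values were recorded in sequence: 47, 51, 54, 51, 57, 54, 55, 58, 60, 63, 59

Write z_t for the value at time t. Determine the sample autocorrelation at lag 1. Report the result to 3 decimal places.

0.531

Mean z̄ = (47 + 51 + 54 + 51 + 57 + 54 + 55 + 58 + 60 + 63 + 59)/11 = 55.3636
Numerator Σ_{t=1}^{10}(z_t−z̄)(z_{t+1}−z̄) = 113.9587
Denominator Σ(z_t−z̄)² = 214.5455
r_1 = 113.9587 / 214.5455 = 0.531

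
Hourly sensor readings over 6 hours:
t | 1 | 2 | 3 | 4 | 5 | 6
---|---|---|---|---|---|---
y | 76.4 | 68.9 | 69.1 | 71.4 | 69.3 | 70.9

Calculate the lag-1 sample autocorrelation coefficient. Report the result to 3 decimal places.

Mean ȳ = (76.4 + 68.9 + 69.1 + 71.4 + 69.3 + 70.9)/6 = 71.0000
Deviations from mean: 5.4000, -2.1000, -1.9000, 0.4000, -1.7000, -0.1000
Numerator Σ_{t=1}^{5}(y_t−ȳ)(y_{t+1}−ȳ) = -8.6200
Denominator Σ(y_t−ȳ)² = 40.2400
r_1 = -8.6200 / 40.2400 = -0.214

-0.214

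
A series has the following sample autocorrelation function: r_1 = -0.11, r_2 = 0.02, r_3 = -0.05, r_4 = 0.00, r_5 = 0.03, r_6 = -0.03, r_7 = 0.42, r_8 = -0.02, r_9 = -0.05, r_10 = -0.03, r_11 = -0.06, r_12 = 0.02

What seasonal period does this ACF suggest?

The largest autocorrelation is r_7 = 0.42; the remaining lags stay at or below 0.03.
The dominant spike at lag 7 indicates a seasonal period of 7.

7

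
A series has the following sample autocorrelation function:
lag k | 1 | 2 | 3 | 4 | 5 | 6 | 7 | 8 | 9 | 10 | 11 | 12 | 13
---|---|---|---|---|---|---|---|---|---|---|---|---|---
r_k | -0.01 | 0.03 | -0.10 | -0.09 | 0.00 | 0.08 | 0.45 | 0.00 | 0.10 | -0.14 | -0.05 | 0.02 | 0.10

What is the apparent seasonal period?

7

The largest autocorrelation is r_7 = 0.45; the remaining lags stay at or below 0.10.
The dominant spike at lag 7 indicates a seasonal period of 7.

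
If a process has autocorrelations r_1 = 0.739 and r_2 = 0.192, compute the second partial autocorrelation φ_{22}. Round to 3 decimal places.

-0.780

φ_{22} = (r_2 − r_1²) / (1 − r_1²)
r_1² = (0.739)² = 0.546121
Numerator = 0.192 − 0.5461 = -0.3541; denominator = 1 − 0.5461 = 0.4539
φ_{22} = -0.3541 / 0.4539 = -0.780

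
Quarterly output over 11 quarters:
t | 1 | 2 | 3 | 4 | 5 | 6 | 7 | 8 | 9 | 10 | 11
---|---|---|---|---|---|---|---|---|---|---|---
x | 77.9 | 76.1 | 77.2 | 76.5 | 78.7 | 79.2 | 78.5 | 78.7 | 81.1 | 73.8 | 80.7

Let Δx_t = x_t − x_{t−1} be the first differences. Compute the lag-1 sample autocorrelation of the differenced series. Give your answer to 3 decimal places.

-0.606

First differences Δx: -1.8, 1.1, -0.7, 2.2, 0.5, -0.7, 0.2, 2.4, -7.3, 6.9
Mean of differences = 0.2800
Numerator Σ(Δx_t−Δx̄)(Δx_{t+1}−Δx̄) = -70.5244
Denominator Σ(Δx_t−Δx̄)² = 116.4360
r_1(Δx) = -70.5244 / 116.4360 = -0.606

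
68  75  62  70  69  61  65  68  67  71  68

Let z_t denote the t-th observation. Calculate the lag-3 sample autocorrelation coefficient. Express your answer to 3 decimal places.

Mean z̄ = (68 + 75 + 62 + 70 + 69 + 61 + 65 + 68 + 67 + 71 + 68)/11 = 67.6364
Numerator Σ_{t=1}^{8}(z_t−z̄)(z_{t+3}−z̄) = 38.0579
Denominator Σ(z_t−z̄)² = 156.5455
r_3 = 38.0579 / 156.5455 = 0.243

0.243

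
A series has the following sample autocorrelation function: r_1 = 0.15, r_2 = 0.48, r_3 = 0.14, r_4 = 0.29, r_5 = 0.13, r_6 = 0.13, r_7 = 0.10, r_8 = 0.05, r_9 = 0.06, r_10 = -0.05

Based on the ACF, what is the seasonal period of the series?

2

The largest autocorrelation is r_2 = 0.48, with a weaker echo at lag 4 (0.29); the remaining lags stay at or below 0.15.
The dominant spike at lag 2 indicates a seasonal period of 2.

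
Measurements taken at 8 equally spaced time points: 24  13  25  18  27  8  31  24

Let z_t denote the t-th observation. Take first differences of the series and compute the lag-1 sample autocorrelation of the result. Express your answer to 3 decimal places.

First differences Δz: -11, 12, -7, 9, -19, 23, -7
Mean of differences = 0.0000
Numerator Σ(Δz_t−Δz̄)(Δz_{t+1}−Δz̄) = -1048.0000
Denominator Σ(Δz_t−Δz̄)² = 1334.0000
r_1(Δz) = -1048.0000 / 1334.0000 = -0.786

-0.786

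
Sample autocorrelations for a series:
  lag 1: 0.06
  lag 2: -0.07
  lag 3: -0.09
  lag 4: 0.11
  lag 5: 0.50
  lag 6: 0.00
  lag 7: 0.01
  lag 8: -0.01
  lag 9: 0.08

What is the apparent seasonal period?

5

The largest autocorrelation is r_5 = 0.50; the remaining lags stay at or below 0.11.
The dominant spike at lag 5 indicates a seasonal period of 5.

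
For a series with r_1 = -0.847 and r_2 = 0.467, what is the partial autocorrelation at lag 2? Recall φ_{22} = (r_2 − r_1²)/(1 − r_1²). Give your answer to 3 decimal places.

φ_{22} = (r_2 − r_1²) / (1 − r_1²)
r_1² = (-0.847)² = 0.717409
Numerator = 0.467 − 0.7174 = -0.2504; denominator = 1 − 0.7174 = 0.2826
φ_{22} = -0.2504 / 0.2826 = -0.886

-0.886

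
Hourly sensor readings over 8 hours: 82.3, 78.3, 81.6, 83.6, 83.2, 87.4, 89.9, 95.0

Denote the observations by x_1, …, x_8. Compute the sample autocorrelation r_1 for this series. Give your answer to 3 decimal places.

Mean x̄ = (82.3 + 78.3 + 81.6 + 83.6 + 83.2 + 87.4 + 89.9 + 95.0)/8 = 85.1625
Σ(x_t−x̄)(x_{t+1}−x̄) = (19.6439) + (24.4477) + (5.5664) + (3.0664) + (-4.3911) + (10.6002) + (46.6052) = 105.5386
Denominator Σ(x_t−x̄)² = 198.4988
r_1 = 105.5386 / 198.4988 = 0.532

0.532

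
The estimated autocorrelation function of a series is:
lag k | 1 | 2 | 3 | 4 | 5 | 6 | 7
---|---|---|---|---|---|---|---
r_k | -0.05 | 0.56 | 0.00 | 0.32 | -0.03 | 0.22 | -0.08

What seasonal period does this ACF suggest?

The largest autocorrelation is r_2 = 0.56, with weaker echoes at lags 4 (0.32) and 6 (0.22); the remaining lags stay at or below 0.00.
The dominant spike at lag 2 indicates a seasonal period of 2.

2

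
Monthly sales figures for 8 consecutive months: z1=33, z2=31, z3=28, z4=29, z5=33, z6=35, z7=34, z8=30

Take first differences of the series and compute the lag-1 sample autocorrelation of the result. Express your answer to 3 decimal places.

First differences Δz: -2, -3, 1, 4, 2, -1, -4
Mean of differences = -0.4286
Numerator Σ(Δz_t−Δz̄)(Δz_{t+1}−Δz̄) = 18.1020
Denominator Σ(Δz_t−Δz̄)² = 49.7143
r_1(Δz) = 18.1020 / 49.7143 = 0.364

0.364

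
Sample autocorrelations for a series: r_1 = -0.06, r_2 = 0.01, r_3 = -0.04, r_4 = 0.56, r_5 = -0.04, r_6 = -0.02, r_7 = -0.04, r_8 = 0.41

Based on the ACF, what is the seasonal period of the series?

4

The largest autocorrelation is r_4 = 0.56, with a weaker echo at lag 8 (0.41); the remaining lags stay at or below 0.01.
The dominant spike at lag 4 indicates a seasonal period of 4.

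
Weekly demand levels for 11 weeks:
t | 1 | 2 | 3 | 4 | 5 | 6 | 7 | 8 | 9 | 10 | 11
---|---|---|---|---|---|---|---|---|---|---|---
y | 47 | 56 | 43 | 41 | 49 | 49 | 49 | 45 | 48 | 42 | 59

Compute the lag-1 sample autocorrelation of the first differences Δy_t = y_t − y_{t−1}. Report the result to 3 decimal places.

-0.342

First differences Δy: 9, -13, -2, 8, 0, 0, -4, 3, -6, 17
Mean of differences = 1.2000
Numerator Σ(Δy_t−Δȳ)(Δy_{t+1}−Δȳ) = -223.6400
Denominator Σ(Δy_t−Δȳ)² = 653.6000
r_1(Δy) = -223.6400 / 653.6000 = -0.342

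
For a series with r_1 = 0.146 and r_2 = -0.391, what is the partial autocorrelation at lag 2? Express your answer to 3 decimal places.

φ_{22} = (r_2 − r_1²) / (1 − r_1²)
r_1² = (0.146)² = 0.021316
Numerator = -0.391 − 0.0213 = -0.4123; denominator = 1 − 0.0213 = 0.9787
φ_{22} = -0.4123 / 0.9787 = -0.421

-0.421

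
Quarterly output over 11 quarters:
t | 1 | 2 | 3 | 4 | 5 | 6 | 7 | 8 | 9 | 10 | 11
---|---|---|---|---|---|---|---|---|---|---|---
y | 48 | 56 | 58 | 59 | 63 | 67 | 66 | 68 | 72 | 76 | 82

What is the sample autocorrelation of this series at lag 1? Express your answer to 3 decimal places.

Mean ȳ = (48 + 56 + 58 + 59 + 63 + 67 + 66 + 68 + 72 + 76 + 82)/11 = 65.0000
Numerator Σ_{t=1}^{10}(y_t−ȳ)(y_{t+1}−ȳ) = 556.0000
Denominator Σ(y_t−ȳ)² = 932.0000
r_1 = 556.0000 / 932.0000 = 0.597

0.597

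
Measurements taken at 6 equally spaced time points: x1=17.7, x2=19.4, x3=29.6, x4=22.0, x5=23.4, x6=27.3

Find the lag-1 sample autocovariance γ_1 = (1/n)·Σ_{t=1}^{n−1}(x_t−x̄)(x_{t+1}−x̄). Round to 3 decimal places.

-1.762

Mean x̄ = (17.7 + 19.4 + 29.6 + 22.0 + 23.4 + 27.3)/6 = 23.2333
Σ_{t=1}^{5}(x_t−x̄)(x_{t+1}−x̄) = -10.5744
γ_1 = -10.5744 / 6 = -1.762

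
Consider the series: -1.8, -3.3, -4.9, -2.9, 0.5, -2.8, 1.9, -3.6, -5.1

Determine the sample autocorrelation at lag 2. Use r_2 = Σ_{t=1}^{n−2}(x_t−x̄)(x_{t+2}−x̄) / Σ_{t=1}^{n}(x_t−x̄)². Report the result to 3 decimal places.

Mean x̄ = (-1.8 − 3.3 − 4.9 − 2.9 + 0.5 − 2.8 + 1.9 − 3.6 − 5.1)/9 = -2.4444
Numerator Σ_{t=1}^{7}(x_t−x̄)(x_{t+2}−x̄) = -6.5951
Denominator Σ(x_t−x̄)² = 43.4422
r_2 = -6.5951 / 43.4422 = -0.152

-0.152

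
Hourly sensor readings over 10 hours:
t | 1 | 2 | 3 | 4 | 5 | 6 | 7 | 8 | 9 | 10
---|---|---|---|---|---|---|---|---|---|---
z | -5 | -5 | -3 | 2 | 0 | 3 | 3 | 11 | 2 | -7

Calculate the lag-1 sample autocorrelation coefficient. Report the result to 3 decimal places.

Mean z̄ = (-5 − 5 − 3 + 2 + 0 + 3 + 3 + 11 + 2 − 7)/10 = 0.1000
Numerator Σ_{t=1}^{9}(z_t−z̄)(z_{t+1}−z̄) = 82.6900
Denominator Σ(z_t−z̄)² = 254.9000
r_1 = 82.6900 / 254.9000 = 0.324

0.324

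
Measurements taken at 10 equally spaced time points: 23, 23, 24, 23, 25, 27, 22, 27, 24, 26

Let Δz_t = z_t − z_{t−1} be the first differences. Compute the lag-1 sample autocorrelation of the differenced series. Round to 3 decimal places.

-0.770

First differences Δz: 0, 1, -1, 2, 2, -5, 5, -3, 2
Mean of differences = 0.3333
Numerator Σ(Δz_t−Δz̄)(Δz_{t+1}−Δz̄) = -55.4444
Denominator Σ(Δz_t−Δz̄)² = 72.0000
r_1(Δz) = -55.4444 / 72.0000 = -0.770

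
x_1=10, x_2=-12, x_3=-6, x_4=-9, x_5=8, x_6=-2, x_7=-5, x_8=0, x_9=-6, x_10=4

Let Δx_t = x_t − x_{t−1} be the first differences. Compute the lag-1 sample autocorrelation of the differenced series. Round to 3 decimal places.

-0.408

First differences Δx: -22, 6, -3, 17, -10, -3, 5, -6, 10
Mean of differences = -0.6667
Numerator Σ(Δx_t−Δx̄)(Δx_{t+1}−Δx̄) = -442.4444
Denominator Σ(Δx_t−Δx̄)² = 1084.0000
r_1(Δx) = -442.4444 / 1084.0000 = -0.408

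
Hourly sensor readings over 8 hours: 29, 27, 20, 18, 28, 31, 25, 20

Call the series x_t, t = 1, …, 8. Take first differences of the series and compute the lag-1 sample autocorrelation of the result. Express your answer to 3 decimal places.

First differences Δx: -2, -7, -2, 10, 3, -6, -5
Mean of differences = -1.2857
Numerator Σ(Δx_t−Δx̄)(Δx_{t+1}−Δx̄) = 45.7755
Denominator Σ(Δx_t−Δx̄)² = 215.4286
r_1(Δx) = 45.7755 / 215.4286 = 0.212

0.212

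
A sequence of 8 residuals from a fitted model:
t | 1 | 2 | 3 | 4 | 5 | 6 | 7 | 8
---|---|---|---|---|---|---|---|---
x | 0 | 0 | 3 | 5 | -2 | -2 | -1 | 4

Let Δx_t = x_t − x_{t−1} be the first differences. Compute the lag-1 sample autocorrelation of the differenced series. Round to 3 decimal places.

First differences Δx: 0, 3, 2, -7, 0, 1, 5
Mean of differences = 0.5714
Numerator Σ(Δx_t−Δx̄)(Δx_{t+1}−Δx̄) = -2.7551
Denominator Σ(Δx_t−Δx̄)² = 85.7143
r_1(Δx) = -2.7551 / 85.7143 = -0.032

-0.032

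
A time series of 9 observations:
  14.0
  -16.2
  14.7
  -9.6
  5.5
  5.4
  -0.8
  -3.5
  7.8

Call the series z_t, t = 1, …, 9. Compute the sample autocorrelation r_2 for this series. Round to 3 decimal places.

Mean z̄ = (14.0 − 16.2 + 14.7 − 9.6 + 5.5 + 5.4 − 0.8 − 3.5 + 7.8)/9 = 1.9222
Σ(z_t−z̄)(z_{t+2}−z̄) = (154.3272) + (208.8083) + (45.7160) + (-40.0717) + (-9.7395) + (-18.8573) + (-16.0006) = 324.1823
Denominator Σ(z_t−z̄)² = 866.5756
r_2 = 324.1823 / 866.5756 = 0.374

0.374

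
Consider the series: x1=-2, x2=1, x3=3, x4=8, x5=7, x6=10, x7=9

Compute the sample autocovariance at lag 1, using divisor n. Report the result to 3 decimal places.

Mean x̄ = (-2 + 1 + 3 + 8 + 7 + 10 + 9)/7 = 5.1429
Deviations: -7.1429, -4.1429, -2.1429, 2.8571, 1.8571, 4.8571, 3.8571
Σ_{t=1}^{6}(x_t−x̄)(x_{t+1}−x̄) = 65.4082
γ_1 = 65.4082 / 7 = 9.344

9.344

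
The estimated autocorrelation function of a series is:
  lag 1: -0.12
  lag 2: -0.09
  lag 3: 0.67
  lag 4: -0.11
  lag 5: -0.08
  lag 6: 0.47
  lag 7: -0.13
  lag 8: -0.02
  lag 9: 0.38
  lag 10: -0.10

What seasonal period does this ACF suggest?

3

The largest autocorrelation is r_3 = 0.67, with weaker echoes at lags 6 (0.47) and 9 (0.38); the remaining lags stay at or below -0.02.
The dominant spike at lag 3 indicates a seasonal period of 3.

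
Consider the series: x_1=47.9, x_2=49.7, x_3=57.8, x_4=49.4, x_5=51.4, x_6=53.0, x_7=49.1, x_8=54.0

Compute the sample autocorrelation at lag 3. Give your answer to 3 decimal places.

0.296

Mean x̄ = (47.9 + 49.7 + 57.8 + 49.4 + 51.4 + 53.0 + 49.1 + 54.0)/8 = 51.5375
Numerator Σ_{t=1}^{5}(x_t−x̄)(x_{t+3}−x̄) = 22.0583
Denominator Σ(x_t−x̄)² = 74.5588
r_3 = 22.0583 / 74.5588 = 0.296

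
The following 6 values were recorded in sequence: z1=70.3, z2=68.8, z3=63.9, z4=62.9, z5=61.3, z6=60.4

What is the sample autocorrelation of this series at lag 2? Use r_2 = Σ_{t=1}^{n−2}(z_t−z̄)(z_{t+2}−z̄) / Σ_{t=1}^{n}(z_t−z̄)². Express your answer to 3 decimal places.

-0.020

Mean z̄ = (70.3 + 68.8 + 63.9 + 62.9 + 61.3 + 60.4)/6 = 64.6000
Σ(z_t−z̄)(z_{t+2}−z̄) = (-3.9900) + (-7.1400) + (2.3100) + (7.1400) = -1.6800
Denominator Σ(z_t−z̄)² = 82.0400
r_2 = -1.6800 / 82.0400 = -0.020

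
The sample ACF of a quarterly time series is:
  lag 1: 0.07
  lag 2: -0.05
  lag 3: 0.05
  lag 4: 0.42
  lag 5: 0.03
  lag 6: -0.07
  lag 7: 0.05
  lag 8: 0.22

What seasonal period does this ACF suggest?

The largest autocorrelation is r_4 = 0.42, with a weaker echo at lag 8 (0.22); the remaining lags stay at or below 0.07.
The dominant spike at lag 4 indicates a seasonal period of 4.

4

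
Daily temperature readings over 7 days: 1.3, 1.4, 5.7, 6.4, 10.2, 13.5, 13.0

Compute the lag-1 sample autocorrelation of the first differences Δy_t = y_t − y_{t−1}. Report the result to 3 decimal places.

-0.478

First differences Δy: 0.1, 4.3, 0.7, 3.8, 3.3, -0.5
Mean of differences = 1.9500
Numerator Σ(Δy_t−Δȳ)(Δy_{t+1}−Δȳ) = -10.4075
Denominator Σ(Δy_t−Δȳ)² = 21.7550
r_1(Δy) = -10.4075 / 21.7550 = -0.478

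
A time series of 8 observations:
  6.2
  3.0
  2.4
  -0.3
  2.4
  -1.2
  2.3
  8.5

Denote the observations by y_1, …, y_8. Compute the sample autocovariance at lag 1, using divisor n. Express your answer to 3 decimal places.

0.592

Mean ȳ = (6.2 + 3.0 + 2.4 − 0.3 + 2.4 − 1.2 + 2.3 + 8.5)/8 = 2.9125
Σ_{t=1}^{7}(y_t−ȳ)(y_{t+1}−ȳ) = 4.7398
γ_1 = 4.7398 / 8 = 0.592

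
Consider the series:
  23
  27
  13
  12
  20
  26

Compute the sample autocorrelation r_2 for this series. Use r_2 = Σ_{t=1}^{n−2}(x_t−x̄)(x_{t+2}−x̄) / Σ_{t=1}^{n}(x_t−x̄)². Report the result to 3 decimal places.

Mean x̄ = (23 + 27 + 13 + 12 + 20 + 26)/6 = 20.1667
Deviations from mean: 2.8333, 6.8333, -7.1667, -8.1667, -0.1667, 5.8333
Σ(x_t−x̄)(x_{t+2}−x̄) = (-20.3056) + (-55.8056) + (1.1944) + (-47.6389) = -122.5556
Denominator Σ(x_t−x̄)² = 206.8333
r_2 = -122.5556 / 206.8333 = -0.593

-0.593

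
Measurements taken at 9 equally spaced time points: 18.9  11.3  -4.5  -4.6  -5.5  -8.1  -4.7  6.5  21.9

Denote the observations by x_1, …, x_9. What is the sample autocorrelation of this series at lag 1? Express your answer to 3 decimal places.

0.401

Mean x̄ = (18.9 + 11.3 − 4.5 − 4.6 − 5.5 − 8.1 − 4.7 + 6.5 + 21.9)/9 = 3.4667
Numerator Σ_{t=1}^{8}(x_t−x̄)(x_{t+1}−x̄) = 424.4022
Denominator Σ(x_t−x̄)² = 1057.9600
r_1 = 424.4022 / 1057.9600 = 0.401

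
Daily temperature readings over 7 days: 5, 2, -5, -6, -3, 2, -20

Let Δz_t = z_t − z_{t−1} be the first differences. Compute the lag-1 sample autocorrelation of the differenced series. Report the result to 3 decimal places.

First differences Δz: -3, -7, -1, 3, 5, -22
Mean of differences = -4.1667
Numerator Σ(Δz_t−Δz̄)(Δz_{t+1}−Δz̄) = -87.3611
Denominator Σ(Δz_t−Δz̄)² = 472.8333
r_1(Δz) = -87.3611 / 472.8333 = -0.185

-0.185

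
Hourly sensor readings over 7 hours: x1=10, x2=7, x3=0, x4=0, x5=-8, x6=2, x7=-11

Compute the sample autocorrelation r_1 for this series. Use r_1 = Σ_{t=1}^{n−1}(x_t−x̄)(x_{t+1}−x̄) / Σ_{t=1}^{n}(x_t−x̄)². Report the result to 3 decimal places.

0.095

Mean x̄ = (10 + 7 + 0 + 0 − 8 + 2 − 11)/7 = 0.0000
Σ(x_t−x̄)(x_{t+1}−x̄) = (70.0000) + (0.0000) + (0.0000) + (0.0000) + (-16.0000) + (-22.0000) = 32.0000
Denominator Σ(x_t−x̄)² = 338.0000
r_1 = 32.0000 / 338.0000 = 0.095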